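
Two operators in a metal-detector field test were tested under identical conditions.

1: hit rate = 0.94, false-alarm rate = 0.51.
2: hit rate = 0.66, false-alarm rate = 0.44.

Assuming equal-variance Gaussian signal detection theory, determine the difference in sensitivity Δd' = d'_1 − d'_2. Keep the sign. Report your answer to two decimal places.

Δd' = 0.97

1: z(0.94) = 1.555, z(0.51) = 0.025, d' = 1.530
2: z(0.66) = 0.412, z(0.44) = -0.151, d' = 0.563
Δd' = d'_1 − d'_2 = 1.530 − 0.563 = 0.967
1 has the higher sensitivity.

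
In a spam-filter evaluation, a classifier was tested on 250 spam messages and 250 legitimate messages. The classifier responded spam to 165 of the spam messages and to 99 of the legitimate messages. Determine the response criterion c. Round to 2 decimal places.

c = -0.07

H = 165/250 = 0.6600
FA = 99/250 = 0.3960
z(H) = z(0.6600) = 0.412
z(FA) = z(0.3960) = -0.264
c = −½·[z(H) + z(FA)] = −0.5 × (0.412 + (-0.264)) = -0.074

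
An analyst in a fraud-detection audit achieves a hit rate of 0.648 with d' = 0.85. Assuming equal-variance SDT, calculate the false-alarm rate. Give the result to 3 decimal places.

z(hit rate) = z(0.648) = 0.3799
z(FA) = z(H) − d' = 0.3799 − 0.85 = -0.4701
false-alarm rate = Φ(-0.4701) = 0.3191

false-alarm rate = 0.319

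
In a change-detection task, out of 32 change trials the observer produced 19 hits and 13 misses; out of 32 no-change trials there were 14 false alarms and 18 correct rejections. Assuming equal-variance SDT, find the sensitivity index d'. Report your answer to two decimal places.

d' = 0.39

H = 19/32 = 0.5938
FA = 14/32 = 0.4375
z(H) = z(0.5938) = 0.2373
z(FA) = z(0.4375) = -0.1573
d' = z(H) − z(FA) = 0.2373 − (-0.1573) = 0.3946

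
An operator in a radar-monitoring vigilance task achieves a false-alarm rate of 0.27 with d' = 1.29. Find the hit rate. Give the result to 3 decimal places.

hit rate = 0.751

z(false-alarm rate) = z(0.27) = -0.6128
z(H) = z(FA) + d' = -0.6128 + 1.29 = 0.6772
hit rate = Φ(0.6772) = 0.7509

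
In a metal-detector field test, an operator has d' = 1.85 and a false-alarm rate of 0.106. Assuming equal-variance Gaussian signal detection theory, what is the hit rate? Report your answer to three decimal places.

hit rate = 0.726

z(false-alarm rate) = z(0.106) = -1.2481
z(H) = z(FA) + d' = -1.2481 + 1.85 = 0.6019
hit rate = Φ(0.6019) = 0.7264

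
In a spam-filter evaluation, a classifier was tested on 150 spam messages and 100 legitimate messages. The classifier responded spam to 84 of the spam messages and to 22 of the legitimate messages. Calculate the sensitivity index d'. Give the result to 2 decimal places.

d' = 0.92

H = 84/150 = 0.5600
FA = 22/100 = 0.2200
z(H) = 0.151
z(FA) = -0.772
d' = z(H) − z(FA) = 0.151 − (-0.772) = 0.923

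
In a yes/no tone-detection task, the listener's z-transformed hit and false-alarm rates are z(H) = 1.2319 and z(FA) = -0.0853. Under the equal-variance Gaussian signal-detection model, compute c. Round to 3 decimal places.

c = -0.573

c = −½·[z(H) + z(FA)] = −½·(1.2319 + (-0.0853)) = -0.5733
c < 0: the listener has a liberal response bias.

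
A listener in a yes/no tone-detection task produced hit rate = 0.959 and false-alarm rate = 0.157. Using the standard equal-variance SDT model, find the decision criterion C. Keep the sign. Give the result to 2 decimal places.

z(0.959) = 1.739, z(0.157) = -1.007
c = −½·[z(H) + z(FA)] = −0.5 × (1.739 + (-1.007)) = -0.366
c < 0: the listener has a liberal response bias.

C = -0.37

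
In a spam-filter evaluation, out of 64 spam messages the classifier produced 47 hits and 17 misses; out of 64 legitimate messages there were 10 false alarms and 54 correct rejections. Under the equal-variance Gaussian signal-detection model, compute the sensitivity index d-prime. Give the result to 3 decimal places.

d-prime = 1.636

H = 47/64 = 0.7344
FA = 10/64 = 0.1562
z(H) = z(0.7344) = 0.6262
z(FA) = z(0.1562) = -1.0102
d' = z(H) − z(FA) = 0.6262 − (-1.0102) = 1.6364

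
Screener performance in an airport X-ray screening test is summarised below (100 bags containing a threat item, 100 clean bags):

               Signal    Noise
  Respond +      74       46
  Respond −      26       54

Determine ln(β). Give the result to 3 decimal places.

H = 74/100 = 0.7400
FA = 46/100 = 0.4600
Φ⁻¹(H) = 0.6433
Φ⁻¹(FA) = -0.1004
ln β = −½·[z(H)² − z(FA)²] = −0.5 × (0.4138 − 0.0101) = -0.20185

ln β = -0.202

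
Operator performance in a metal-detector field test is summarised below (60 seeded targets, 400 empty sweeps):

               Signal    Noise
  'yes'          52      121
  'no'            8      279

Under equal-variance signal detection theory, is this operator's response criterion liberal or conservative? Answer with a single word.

z(H) = 1.111, z(FA) = -0.517
c = −½·(z(H) + z(FA)) = -0.297
c < 0 → liberal criterion (biased toward responding “yes”).

liberal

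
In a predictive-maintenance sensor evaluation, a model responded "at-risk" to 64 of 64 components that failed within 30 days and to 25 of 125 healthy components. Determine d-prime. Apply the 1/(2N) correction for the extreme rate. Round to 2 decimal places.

d-prime = 3.26

The hit rate is 64/64 = 1, so apply the 1/(2N) correction: H → 1 − 1/(2·64) = 0.99219.
z(H) = z(0.99219) = 2.418
z(FA) = z(0.20000) = -0.842
d' = 2.418 − (-0.842) = 3.260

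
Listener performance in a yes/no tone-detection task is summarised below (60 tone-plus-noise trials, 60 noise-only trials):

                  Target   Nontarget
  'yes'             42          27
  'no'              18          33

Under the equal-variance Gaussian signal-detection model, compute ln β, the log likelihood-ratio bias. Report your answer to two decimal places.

H = 42/60 = 0.7000
FA = 27/60 = 0.4500
z(H) = 0.524
z(FA) = -0.126
ln β = −½·[z(H)² − z(FA)²] = −0.5 × (0.275 − 0.016) = -0.1295

ln β = -0.13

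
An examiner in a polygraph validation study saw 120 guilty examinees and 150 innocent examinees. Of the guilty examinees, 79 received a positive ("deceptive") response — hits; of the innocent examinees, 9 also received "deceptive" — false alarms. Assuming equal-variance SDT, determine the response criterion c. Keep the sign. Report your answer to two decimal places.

H = 79/120 = 0.6583
FA = 9/150 = 0.0600
Φ⁻¹(H) = 0.408
Φ⁻¹(FA) = -1.555
c = −½·[z(H) + z(FA)] = −0.5 × (0.408 + (-1.555)) = 0.5735
c > 0: the examiner has a conservative response bias.

c = 0.57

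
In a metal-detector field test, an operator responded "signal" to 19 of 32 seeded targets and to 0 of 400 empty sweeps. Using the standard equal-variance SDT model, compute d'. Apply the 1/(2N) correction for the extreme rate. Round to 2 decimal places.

The false-alarm rate is 0/400 = 0, so apply the 1/(2N) correction: FA → 1/(2·400) = 0.00125.
z(H) = z(0.59375) = 0.237
z(FA) = z(0.00125) = -3.023
d' = 0.237 − (-3.023) = 3.260

d' = 3.26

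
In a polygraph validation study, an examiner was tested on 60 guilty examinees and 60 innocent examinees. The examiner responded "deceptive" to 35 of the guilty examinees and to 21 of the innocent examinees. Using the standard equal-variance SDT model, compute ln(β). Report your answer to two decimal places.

H = 35/60 = 0.5833
FA = 21/60 = 0.3500
z(H) = z(0.5833) = 0.210
z(FA) = z(0.3500) = -0.385
ln β = −½·[z(H)² − z(FA)²] = −0.5 × (0.044 − 0.148) = 0.052

ln β = 0.05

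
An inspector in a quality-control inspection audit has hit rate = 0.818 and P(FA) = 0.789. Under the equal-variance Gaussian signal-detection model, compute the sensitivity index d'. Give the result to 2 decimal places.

d' = 0.10

z(0.818) = 0.9078, z(0.789) = 0.8030
d' = z(H) − z(FA) = 0.9078 − 0.8030 = 0.1048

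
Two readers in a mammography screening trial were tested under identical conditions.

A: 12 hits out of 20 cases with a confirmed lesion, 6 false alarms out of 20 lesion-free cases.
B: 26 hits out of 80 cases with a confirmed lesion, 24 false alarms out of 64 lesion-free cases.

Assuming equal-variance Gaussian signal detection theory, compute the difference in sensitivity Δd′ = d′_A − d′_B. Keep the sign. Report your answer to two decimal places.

A: z(0.6000) = 0.253, z(0.3000) = -0.524, d' = 0.777
B: z(0.3250) = -0.454, z(0.3750) = -0.319, d' = -0.135
Δd' = d'_A − d'_B = 0.777 − (-0.135) = 0.912
A has the higher sensitivity.

Δd′ = 0.91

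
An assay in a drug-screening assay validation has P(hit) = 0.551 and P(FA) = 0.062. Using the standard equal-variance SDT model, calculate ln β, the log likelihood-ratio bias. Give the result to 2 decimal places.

z(0.551) = 0.128, z(0.062) = -1.538
ln β = −½·[z(H)² − z(FA)²] = −0.5 × (0.016 − 2.365) = 1.1745

ln β = 1.17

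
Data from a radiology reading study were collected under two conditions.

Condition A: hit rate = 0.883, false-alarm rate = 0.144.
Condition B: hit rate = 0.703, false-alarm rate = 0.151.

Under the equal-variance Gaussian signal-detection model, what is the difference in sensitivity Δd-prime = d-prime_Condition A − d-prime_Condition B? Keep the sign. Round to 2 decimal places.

Δd-prime = 0.69

Condition A: z(0.883) = 1.190, z(0.144) = -1.063, d' = 2.253
Condition B: z(0.703) = 0.533, z(0.151) = -1.032, d' = 1.565
Δd' = d'_Condition A − d'_Condition B = 2.253 − 1.565 = 0.688
Condition A has the higher sensitivity.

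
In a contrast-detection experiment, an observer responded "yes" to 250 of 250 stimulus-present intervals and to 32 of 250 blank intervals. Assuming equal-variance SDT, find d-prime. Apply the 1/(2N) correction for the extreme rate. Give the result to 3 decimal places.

The hit rate is 250/250 = 1, so apply the 1/(2N) correction: H → 1 − 1/(2·250) = 0.99800.
z(H) = z(0.99800) = 2.8782
z(FA) = z(0.12800) = -1.1359
d' = 2.8782 − (-1.1359) = 4.0141

d-prime = 4.014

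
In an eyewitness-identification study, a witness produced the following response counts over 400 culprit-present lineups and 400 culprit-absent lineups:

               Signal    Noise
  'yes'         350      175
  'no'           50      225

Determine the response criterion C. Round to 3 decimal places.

C = -0.497

H = 350/400 = 0.8750
FA = 175/400 = 0.4375
Φ⁻¹(H) = 1.1503
Φ⁻¹(FA) = -0.1573
c = −½·[z(H) + z(FA)] = −0.5 × (1.1503 + (-0.1573)) = -0.4965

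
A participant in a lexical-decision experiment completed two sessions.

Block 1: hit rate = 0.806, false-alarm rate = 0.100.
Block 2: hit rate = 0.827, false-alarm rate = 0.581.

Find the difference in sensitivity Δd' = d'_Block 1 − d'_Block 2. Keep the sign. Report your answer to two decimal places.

Block 1: z(0.806) = 0.863, z(0.100) = -1.282, d' = 2.145
Block 2: z(0.827) = 0.942, z(0.581) = 0.204, d' = 0.738
Δd' = d'_Block 1 − d'_Block 2 = 2.145 − 0.738 = 1.407
Block 1 has the higher sensitivity.

Δd' = 1.41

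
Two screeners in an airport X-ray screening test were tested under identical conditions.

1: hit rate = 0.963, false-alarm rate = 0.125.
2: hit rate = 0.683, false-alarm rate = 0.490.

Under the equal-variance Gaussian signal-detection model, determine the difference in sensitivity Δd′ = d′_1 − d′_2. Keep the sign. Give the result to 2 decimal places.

Δd′ = 2.44

1: z(0.963) = 1.787, z(0.125) = -1.150, d' = 2.937
2: z(0.683) = 0.476, z(0.490) = -0.025, d' = 0.501
Δd' = d'_1 − d'_2 = 2.937 − 0.501 = 2.436
1 has the higher sensitivity.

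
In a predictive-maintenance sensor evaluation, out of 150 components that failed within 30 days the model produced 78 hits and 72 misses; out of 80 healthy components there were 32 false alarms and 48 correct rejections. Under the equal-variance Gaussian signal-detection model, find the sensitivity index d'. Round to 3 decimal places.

d' = 0.304

H = 78/150 = 0.5200
FA = 32/80 = 0.4000
z(H) = z(0.5200) = 0.0502
z(FA) = z(0.4000) = -0.2533
d' = z(H) − z(FA) = 0.0502 − (-0.2533) = 0.3035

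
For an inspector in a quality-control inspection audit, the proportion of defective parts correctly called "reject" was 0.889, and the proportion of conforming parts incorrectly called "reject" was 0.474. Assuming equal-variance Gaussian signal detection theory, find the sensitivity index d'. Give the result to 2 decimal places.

z(0.889) = 1.221, z(0.474) = -0.065
d' = z(H) − z(FA) = 1.221 − (-0.065) = 1.286

d' = 1.29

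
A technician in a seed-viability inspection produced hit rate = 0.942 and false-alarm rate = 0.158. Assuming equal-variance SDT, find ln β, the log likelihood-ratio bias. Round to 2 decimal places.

z(H) = z(0.942) = 1.572
z(FA) = z(0.158) = -1.003
ln β = −½·[z(H)² − z(FA)²] = −0.5 × (2.471 − 1.006) = -0.7325

ln β = -0.73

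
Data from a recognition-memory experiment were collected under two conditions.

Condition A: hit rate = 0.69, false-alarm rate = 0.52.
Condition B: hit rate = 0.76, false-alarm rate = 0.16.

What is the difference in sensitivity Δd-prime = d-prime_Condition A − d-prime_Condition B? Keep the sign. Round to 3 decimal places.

Condition A: z(0.69) = 0.4959, z(0.52) = 0.0502, d' = 0.4457
Condition B: z(0.76) = 0.7063, z(0.16) = -0.9945, d' = 1.7008
Δd' = d'_Condition A − d'_Condition B = 0.4457 − 1.7008 = -1.2551
Condition B has the higher sensitivity.

Δd-prime = -1.255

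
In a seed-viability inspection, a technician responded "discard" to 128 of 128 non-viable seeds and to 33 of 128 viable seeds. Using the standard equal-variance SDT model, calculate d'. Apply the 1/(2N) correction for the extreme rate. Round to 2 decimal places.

d' = 3.31

The hit rate is 128/128 = 1, so apply the 1/(2N) correction: H → 1 − 1/(2·128) = 0.99609.
z(H) = z(0.99609) = 2.660
z(FA) = z(0.25781) = -0.650
d' = 2.660 − (-0.650) = 3.310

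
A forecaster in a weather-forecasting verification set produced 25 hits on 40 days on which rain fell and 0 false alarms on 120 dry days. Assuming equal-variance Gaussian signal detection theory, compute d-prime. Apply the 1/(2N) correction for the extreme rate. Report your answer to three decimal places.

The false-alarm rate is 0/120 = 0, so apply the 1/(2N) correction: FA → 1/(2·120) = 0.00417.
z(H) = z(0.62500) = 0.3186
z(FA) = z(0.00417) = -2.6380
d' = 0.3186 − (-2.6380) = 2.9566

d-prime = 2.957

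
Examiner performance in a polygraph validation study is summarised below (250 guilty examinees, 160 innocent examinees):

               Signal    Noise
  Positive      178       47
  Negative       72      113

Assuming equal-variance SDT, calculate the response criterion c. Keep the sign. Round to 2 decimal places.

c = -0.01

H = 178/250 = 0.7120
FA = 47/160 = 0.2938
z(0.7120) = 0.559, z(0.2938) = -0.542
c = −½·[z(H) + z(FA)] = −0.5 × (0.559 + (-0.542)) = -0.0085
c < 0: the examiner has a liberal response bias.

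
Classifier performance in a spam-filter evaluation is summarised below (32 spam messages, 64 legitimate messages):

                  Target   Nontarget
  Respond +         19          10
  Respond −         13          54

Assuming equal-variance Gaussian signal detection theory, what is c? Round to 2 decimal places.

c = 0.39

H = 19/32 = 0.5938
FA = 10/64 = 0.1562
Φ⁻¹(H) = Φ⁻¹(0.5938) = 0.2373
Φ⁻¹(FA) = Φ⁻¹(0.1562) = -1.0102
c = −½·[z(H) + z(FA)] = −0.5 × (0.2373 + (-1.0102)) = 0.38645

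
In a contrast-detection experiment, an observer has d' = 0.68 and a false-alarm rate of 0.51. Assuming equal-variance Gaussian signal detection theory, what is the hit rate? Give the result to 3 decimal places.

hit rate = 0.760

z(false-alarm rate) = z(0.51) = 0.0251
z(H) = z(FA) + d' = 0.0251 + 0.68 = 0.7051
hit rate = Φ(0.7051) = 0.7596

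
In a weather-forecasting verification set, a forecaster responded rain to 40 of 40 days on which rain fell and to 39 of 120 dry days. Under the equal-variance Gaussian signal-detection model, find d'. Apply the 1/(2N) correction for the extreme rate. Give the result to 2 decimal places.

The hit rate is 40/40 = 1, so apply the 1/(2N) correction: H → 1 − 1/(2·40) = 0.98750.
z(H) = z(0.98750) = 2.241
z(FA) = z(0.32500) = -0.454
d' = 2.241 − (-0.454) = 2.695

d' = 2.70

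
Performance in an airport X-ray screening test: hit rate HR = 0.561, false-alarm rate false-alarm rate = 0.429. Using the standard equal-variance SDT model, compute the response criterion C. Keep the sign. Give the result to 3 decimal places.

Φ⁻¹(0.561) = 0.1535, Φ⁻¹(0.429) = -0.1789
c = −½·[z(H) + z(FA)] = −0.5 × (0.1535 + (-0.1789)) = 0.0127
c > 0: the screener has a conservative response bias.

C = 0.013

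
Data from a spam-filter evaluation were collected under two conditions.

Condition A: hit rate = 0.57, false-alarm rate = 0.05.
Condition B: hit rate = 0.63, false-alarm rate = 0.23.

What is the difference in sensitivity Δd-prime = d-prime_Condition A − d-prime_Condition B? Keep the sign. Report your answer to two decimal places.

Condition A: z(0.57) = 0.176, z(0.05) = -1.645, d' = 1.821
Condition B: z(0.63) = 0.332, z(0.23) = -0.739, d' = 1.071
Δd' = d'_Condition A − d'_Condition B = 1.821 − 1.071 = 0.750
Condition A has the higher sensitivity.

Δd-prime = 0.75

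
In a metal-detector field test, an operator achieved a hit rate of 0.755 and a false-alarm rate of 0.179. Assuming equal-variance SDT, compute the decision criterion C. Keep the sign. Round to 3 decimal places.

z(0.755) = 0.6903, z(0.179) = -0.9192
c = −½·[z(H) + z(FA)] = −0.5 × (0.6903 + (-0.9192)) = 0.11445
c > 0: the operator has a conservative response bias.

C = 0.114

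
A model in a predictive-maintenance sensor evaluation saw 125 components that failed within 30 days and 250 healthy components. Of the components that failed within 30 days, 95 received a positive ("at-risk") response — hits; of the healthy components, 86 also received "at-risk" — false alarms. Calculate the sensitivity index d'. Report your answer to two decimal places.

d' = 1.11

H = 95/125 = 0.7600
FA = 86/250 = 0.3440
z(H) = 0.7063
z(FA) = -0.4016
d' = z(H) − z(FA) = 0.7063 − (-0.4016) = 1.1079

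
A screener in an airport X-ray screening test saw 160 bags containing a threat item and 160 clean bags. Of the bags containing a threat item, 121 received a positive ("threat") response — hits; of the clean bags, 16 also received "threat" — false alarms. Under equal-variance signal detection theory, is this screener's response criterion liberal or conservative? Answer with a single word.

z(H) = 0.694, z(FA) = -1.282
c = −½·(z(H) + z(FA)) = 0.294
c > 0 → conservative criterion (biased toward responding “no”).

conservative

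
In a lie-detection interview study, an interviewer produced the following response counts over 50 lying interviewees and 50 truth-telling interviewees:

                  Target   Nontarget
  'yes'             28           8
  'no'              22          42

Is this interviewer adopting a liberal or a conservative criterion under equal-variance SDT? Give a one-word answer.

z(H) = 0.151, z(FA) = -0.994
c = −½·(z(H) + z(FA)) = 0.4215
c > 0 → conservative criterion (biased toward responding “no”).

conservative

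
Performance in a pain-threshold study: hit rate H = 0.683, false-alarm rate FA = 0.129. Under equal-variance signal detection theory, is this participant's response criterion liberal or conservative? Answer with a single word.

conservative

z(H) = 0.476, z(FA) = -1.131
c = −½·(z(H) + z(FA)) = 0.3275
c > 0 → conservative criterion (biased toward responding “no”).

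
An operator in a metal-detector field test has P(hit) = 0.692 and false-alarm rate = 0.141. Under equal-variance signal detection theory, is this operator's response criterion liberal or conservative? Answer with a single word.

z(H) = 0.502, z(FA) = -1.076
c = −½·(z(H) + z(FA)) = 0.287
c > 0 → conservative criterion (biased toward responding “no”).

conservative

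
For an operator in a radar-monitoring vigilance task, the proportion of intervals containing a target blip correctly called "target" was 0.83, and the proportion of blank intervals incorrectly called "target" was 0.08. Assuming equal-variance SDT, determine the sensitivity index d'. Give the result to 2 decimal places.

z(0.83) = 0.954, z(0.08) = -1.405
d' = z(H) − z(FA) = 0.954 − (-1.405) = 2.359

d' = 2.36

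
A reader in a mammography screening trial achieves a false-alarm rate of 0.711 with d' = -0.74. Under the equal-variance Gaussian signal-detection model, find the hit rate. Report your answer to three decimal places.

hit rate = 0.427

z(false-alarm rate) = z(0.711) = 0.5563
z(H) = z(FA) + d' = 0.5563 + (-0.74) = -0.1837
hit rate = Φ(-0.1837) = 0.4271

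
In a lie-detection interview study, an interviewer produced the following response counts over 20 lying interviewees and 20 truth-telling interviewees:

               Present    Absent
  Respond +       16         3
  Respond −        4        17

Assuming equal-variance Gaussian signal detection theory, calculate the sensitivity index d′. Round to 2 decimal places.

H = 16/20 = 0.8000
FA = 3/20 = 0.1500
z(H) = 0.8416
z(FA) = -1.0364
d' = z(H) − z(FA) = 0.8416 − (-1.0364) = 1.8780

d′ = 1.88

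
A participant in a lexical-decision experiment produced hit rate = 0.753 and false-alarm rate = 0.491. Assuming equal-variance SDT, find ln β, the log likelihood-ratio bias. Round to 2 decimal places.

ln β = -0.23

z(H) = z(0.753) = 0.684
z(FA) = z(0.491) = -0.023
ln β = −½·[z(H)² − z(FA)²] = −0.5 × (0.468 − 0.001) = -0.2335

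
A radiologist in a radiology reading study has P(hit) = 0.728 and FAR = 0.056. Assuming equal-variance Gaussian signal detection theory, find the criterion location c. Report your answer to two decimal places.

Φ⁻¹(H) = Φ⁻¹(0.728) = 0.6068
Φ⁻¹(FA) = Φ⁻¹(0.056) = -1.5893
c = −½·[z(H) + z(FA)] = −0.5 × (0.6068 + (-1.5893)) = 0.49125

c = 0.49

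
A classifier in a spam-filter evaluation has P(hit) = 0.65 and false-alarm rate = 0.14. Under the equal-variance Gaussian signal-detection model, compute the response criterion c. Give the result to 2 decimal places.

c = 0.35

z(H) = z(0.65) = 0.3853
z(FA) = z(0.14) = -1.0803
c = −½·[z(H) + z(FA)] = −0.5 × (0.3853 + (-1.0803)) = 0.3475
c > 0: the classifier has a conservative response bias.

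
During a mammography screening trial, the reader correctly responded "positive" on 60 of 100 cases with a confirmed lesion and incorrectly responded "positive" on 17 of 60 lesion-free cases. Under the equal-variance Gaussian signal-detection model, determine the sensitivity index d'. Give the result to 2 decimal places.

H = 60/100 = 0.6000
FA = 17/60 = 0.2833
z(H) = z(0.6000) = 0.2533
z(FA) = z(0.2833) = -0.5731
d' = z(H) − z(FA) = 0.2533 − (-0.5731) = 0.8264

d' = 0.83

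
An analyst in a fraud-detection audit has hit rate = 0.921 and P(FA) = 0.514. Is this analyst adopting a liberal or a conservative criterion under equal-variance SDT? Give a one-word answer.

liberal

z(H) = 1.412, z(FA) = 0.035
c = −½·(z(H) + z(FA)) = -0.7235
c < 0 → liberal criterion (biased toward responding “yes”).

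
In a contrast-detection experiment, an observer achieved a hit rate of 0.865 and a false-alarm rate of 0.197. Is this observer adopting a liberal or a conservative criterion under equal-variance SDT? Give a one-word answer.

liberal

z(H) = 1.103, z(FA) = -0.852
c = −½·(z(H) + z(FA)) = -0.1255
c < 0 → liberal criterion (biased toward responding “yes”).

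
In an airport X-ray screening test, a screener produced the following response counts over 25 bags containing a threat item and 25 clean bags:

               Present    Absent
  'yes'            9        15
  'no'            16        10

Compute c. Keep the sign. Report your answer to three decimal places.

c = 0.053

H = 9/25 = 0.3600
FA = 15/25 = 0.6000
z(0.3600) = -0.3585, z(0.6000) = 0.2533
c = −½·[z(H) + z(FA)] = −0.5 × (-0.3585 + 0.2533) = 0.0526
c > 0: the screener has a conservative response bias.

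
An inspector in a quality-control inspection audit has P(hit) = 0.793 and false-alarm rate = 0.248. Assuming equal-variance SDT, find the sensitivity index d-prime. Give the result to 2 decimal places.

z(H) = 0.8169
z(FA) = -0.6808
d' = z(H) − z(FA) = 0.8169 − (-0.6808) = 1.4977

d-prime = 1.50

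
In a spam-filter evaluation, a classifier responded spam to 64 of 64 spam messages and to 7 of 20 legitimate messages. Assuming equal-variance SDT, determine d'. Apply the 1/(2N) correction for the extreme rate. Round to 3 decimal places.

The hit rate is 64/64 = 1, so apply the 1/(2N) correction: H → 1 − 1/(2·64) = 0.99219.
z(H) = z(0.99219) = 2.4177
z(FA) = z(0.35000) = -0.3853
d' = 2.4177 − (-0.3853) = 2.8030

d' = 2.803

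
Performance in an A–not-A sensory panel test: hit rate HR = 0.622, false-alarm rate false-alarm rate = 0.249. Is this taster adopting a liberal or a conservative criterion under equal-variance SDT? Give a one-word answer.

z(H) = 0.311, z(FA) = -0.678
c = −½·(z(H) + z(FA)) = 0.1835
c > 0 → conservative criterion (biased toward responding “no”).

conservative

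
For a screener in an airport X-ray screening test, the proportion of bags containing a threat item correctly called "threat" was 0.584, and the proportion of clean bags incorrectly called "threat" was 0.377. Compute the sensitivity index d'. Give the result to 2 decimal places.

Φ⁻¹(H) = Φ⁻¹(0.584) = 0.2121
Φ⁻¹(FA) = Φ⁻¹(0.377) = -0.3134
d' = z(H) − z(FA) = 0.2121 − (-0.3134) = 0.5255

d' = 0.53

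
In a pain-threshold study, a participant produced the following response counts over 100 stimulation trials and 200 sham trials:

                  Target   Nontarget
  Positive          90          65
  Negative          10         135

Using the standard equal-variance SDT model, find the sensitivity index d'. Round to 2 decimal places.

H = 90/100 = 0.9000
FA = 65/200 = 0.3250
z(H) = 1.2816
z(FA) = -0.4538
d' = z(H) − z(FA) = 1.2816 − (-0.4538) = 1.7354

d' = 1.74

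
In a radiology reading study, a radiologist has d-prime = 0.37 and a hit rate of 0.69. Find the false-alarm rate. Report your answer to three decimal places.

false-alarm rate = 0.550

z(hit rate) = z(0.69) = 0.4959
z(FA) = z(H) − d' = 0.4959 − 0.37 = 0.1259
false-alarm rate = Φ(0.1259) = 0.5501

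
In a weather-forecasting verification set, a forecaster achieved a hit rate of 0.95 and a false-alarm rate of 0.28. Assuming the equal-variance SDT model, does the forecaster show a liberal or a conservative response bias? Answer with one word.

liberal

z(H) = 1.645, z(FA) = -0.583
c = −½·(z(H) + z(FA)) = -0.531
c < 0 → liberal criterion (biased toward responding “yes”).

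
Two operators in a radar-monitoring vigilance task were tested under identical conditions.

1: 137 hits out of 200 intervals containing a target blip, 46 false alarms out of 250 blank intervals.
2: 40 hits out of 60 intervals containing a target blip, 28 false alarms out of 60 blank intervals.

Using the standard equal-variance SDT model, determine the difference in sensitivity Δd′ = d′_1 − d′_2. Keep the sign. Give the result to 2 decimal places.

Δd′ = 0.87

1: z(0.6850) = 0.482, z(0.1840) = -0.900, d' = 1.382
2: z(0.6667) = 0.431, z(0.4667) = -0.084, d' = 0.515
Δd' = d'_1 − d'_2 = 1.382 − 0.515 = 0.867
1 has the higher sensitivity.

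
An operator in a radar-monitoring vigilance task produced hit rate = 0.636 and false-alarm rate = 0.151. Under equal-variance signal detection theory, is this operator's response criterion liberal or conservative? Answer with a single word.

z(H) = 0.348, z(FA) = -1.032
c = −½·(z(H) + z(FA)) = 0.342
c > 0 → conservative criterion (biased toward responding “no”).

conservative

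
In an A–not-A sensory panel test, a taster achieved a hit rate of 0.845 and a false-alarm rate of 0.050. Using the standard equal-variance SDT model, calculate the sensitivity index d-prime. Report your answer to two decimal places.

Φ⁻¹(H) = Φ⁻¹(0.845) = 1.0152
Φ⁻¹(FA) = Φ⁻¹(0.050) = -1.6449
d' = z(H) − z(FA) = 1.0152 − (-1.6449) = 2.6601

d-prime = 2.66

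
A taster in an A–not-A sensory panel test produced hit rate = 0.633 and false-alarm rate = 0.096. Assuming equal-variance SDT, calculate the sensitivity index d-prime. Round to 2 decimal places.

d-prime = 1.64

Φ⁻¹(H) = 0.3398
Φ⁻¹(FA) = -1.3047
d' = z(H) − z(FA) = 0.3398 − (-1.3047) = 1.6445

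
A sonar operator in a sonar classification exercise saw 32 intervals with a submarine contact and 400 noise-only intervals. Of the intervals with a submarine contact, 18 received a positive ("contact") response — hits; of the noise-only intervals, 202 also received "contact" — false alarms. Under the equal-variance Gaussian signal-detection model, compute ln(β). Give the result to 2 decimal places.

H = 18/32 = 0.5625
FA = 202/400 = 0.5050
z(H) = z(0.5625) = 0.157
z(FA) = z(0.5050) = 0.013
ln β = −½·[z(H)² − z(FA)²] = −0.5 × (0.025 − 0.000) = -0.0125

ln β = -0.01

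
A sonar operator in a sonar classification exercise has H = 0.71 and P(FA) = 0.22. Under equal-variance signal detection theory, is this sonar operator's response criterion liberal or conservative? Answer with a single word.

conservative

z(H) = 0.553, z(FA) = -0.772
c = −½·(z(H) + z(FA)) = 0.1095
c > 0 → conservative criterion (biased toward responding “no”).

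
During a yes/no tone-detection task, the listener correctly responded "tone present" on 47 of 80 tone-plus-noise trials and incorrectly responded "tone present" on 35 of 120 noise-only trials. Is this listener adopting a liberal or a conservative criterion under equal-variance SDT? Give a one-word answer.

z(H) = 0.221, z(FA) = -0.549
c = −½·(z(H) + z(FA)) = 0.164
c > 0 → conservative criterion (biased toward responding “no”).

conservative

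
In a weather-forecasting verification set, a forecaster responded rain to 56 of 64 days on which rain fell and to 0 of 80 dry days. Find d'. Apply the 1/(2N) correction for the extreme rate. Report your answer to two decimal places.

The false-alarm rate is 0/80 = 0, so apply the 1/(2N) correction: FA → 1/(2·80) = 0.00625.
z(H) = z(0.87500) = 1.150
z(FA) = z(0.00625) = -2.498
d' = 1.150 − (-2.498) = 3.648

d' = 3.65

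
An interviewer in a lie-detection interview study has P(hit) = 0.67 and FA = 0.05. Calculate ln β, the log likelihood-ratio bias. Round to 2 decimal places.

ln β = 1.26

Φ⁻¹(H) = Φ⁻¹(0.67) = 0.440
Φ⁻¹(FA) = Φ⁻¹(0.05) = -1.645
ln β = −½·[z(H)² − z(FA)²] = −0.5 × (0.194 − 2.706) = 1.256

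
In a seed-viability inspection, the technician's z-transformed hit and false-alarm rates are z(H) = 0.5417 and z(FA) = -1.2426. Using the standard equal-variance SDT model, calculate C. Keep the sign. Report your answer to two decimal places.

c = −½·[z(H) + z(FA)] = −½·(0.5417 + (-1.2426)) = 0.35045
c > 0: the technician has a conservative response bias.

C = 0.35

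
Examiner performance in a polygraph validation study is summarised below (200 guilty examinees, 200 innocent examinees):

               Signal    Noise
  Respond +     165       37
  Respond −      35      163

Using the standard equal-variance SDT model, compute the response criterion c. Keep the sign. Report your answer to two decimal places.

c = -0.02

H = 165/200 = 0.8250
FA = 37/200 = 0.1850
z(0.8250) = 0.9346, z(0.1850) = -0.8965
c = −½·[z(H) + z(FA)] = −0.5 × (0.9346 + (-0.8965)) = -0.01905
c < 0: the examiner has a liberal response bias.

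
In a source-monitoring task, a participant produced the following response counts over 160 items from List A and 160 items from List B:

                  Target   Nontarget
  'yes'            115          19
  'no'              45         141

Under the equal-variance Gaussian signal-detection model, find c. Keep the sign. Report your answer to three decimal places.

c = 0.301

H = 115/160 = 0.7188
FA = 19/160 = 0.1187
z(H) = 0.5793
z(FA) = -1.1815
c = −½·[z(H) + z(FA)] = −0.5 × (0.5793 + (-1.1815)) = 0.3011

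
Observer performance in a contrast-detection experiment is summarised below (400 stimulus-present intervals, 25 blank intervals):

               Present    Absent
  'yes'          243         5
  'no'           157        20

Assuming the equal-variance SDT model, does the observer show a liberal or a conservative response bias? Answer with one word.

z(H) = 0.273, z(FA) = -0.842
c = −½·(z(H) + z(FA)) = 0.2845
c > 0 → conservative criterion (biased toward responding “no”).

conservative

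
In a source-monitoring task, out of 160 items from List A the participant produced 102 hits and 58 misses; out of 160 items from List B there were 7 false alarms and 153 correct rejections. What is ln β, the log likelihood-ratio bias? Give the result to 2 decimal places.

ln β = 1.40

H = 102/160 = 0.6375
FA = 7/160 = 0.0437
z(0.6375) = 0.352, z(0.0437) = -1.709
ln β = −½·[z(H)² − z(FA)²] = −0.5 × (0.124 − 2.921) = 1.3985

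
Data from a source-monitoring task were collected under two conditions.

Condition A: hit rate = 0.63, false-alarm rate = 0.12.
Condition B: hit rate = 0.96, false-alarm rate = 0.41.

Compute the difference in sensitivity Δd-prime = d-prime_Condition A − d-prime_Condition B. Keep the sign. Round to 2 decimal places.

Δd-prime = -0.47

Condition A: z(0.63) = 0.332, z(0.12) = -1.175, d' = 1.507
Condition B: z(0.96) = 1.751, z(0.41) = -0.228, d' = 1.979
Δd' = d'_Condition A − d'_Condition B = 1.507 − 1.979 = -0.472
Condition B has the higher sensitivity.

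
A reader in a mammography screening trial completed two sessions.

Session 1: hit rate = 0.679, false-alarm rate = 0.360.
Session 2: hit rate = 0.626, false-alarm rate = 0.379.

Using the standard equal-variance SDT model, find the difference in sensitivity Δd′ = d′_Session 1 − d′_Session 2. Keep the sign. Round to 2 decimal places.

Δd′ = 0.19

Session 1: z(0.679) = 0.465, z(0.360) = -0.358, d' = 0.823
Session 2: z(0.626) = 0.321, z(0.379) = -0.308, d' = 0.629
Δd' = d'_Session 1 − d'_Session 2 = 0.823 − 0.629 = 0.194
Session 1 has the higher sensitivity.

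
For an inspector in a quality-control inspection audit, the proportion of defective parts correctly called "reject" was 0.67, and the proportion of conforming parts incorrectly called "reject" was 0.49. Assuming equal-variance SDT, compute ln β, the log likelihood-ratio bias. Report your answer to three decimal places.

z(0.67) = 0.4399, z(0.49) = -0.0251
ln β = −½·[z(H)² − z(FA)²] = −0.5 × (0.1935 − 0.0006) = -0.09645

ln β = -0.096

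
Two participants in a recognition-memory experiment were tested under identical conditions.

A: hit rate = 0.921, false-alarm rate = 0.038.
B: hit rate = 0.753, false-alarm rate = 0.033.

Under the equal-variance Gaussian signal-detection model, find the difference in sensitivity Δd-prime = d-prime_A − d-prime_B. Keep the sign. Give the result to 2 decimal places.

A: z(0.921) = 1.412, z(0.038) = -1.774, d' = 3.186
B: z(0.753) = 0.684, z(0.033) = -1.838, d' = 2.522
Δd' = d'_A − d'_B = 3.186 − 2.522 = 0.664
A has the higher sensitivity.

Δd-prime = 0.66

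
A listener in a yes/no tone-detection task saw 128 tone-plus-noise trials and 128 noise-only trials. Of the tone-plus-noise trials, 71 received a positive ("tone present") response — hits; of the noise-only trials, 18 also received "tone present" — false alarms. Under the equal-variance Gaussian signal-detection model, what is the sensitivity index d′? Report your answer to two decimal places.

H = 71/128 = 0.5547
FA = 18/128 = 0.1406
z(H) = 0.1375
z(FA) = -1.0776
d' = z(H) − z(FA) = 0.1375 − (-1.0776) = 1.2151

d′ = 1.22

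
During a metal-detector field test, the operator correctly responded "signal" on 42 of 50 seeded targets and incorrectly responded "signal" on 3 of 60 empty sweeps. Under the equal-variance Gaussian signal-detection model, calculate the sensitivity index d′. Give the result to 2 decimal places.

d′ = 2.64

H = 42/50 = 0.8400
FA = 3/60 = 0.0500
Φ⁻¹(H) = Φ⁻¹(0.8400) = 0.9945
Φ⁻¹(FA) = Φ⁻¹(0.0500) = -1.6449
d' = z(H) − z(FA) = 0.9945 − (-1.6449) = 2.6394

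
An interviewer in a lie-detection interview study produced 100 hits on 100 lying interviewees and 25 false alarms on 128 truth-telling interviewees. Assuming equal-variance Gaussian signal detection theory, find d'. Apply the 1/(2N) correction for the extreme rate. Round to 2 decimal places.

The hit rate is 100/100 = 1, so apply the 1/(2N) correction: H → 1 − 1/(2·100) = 0.99500.
z(H) = z(0.99500) = 2.576
z(FA) = z(0.19531) = -0.858
d' = 2.576 − (-0.858) = 3.434

d' = 3.43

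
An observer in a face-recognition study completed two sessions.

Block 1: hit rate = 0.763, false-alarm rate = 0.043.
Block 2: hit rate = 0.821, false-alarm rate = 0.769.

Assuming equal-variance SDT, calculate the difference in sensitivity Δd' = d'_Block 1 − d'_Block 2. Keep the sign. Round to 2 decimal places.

Δd' = 2.25

Block 1: z(0.763) = 0.716, z(0.043) = -1.717, d' = 2.433
Block 2: z(0.821) = 0.919, z(0.769) = 0.736, d' = 0.183
Δd' = d'_Block 1 − d'_Block 2 = 2.433 − 0.183 = 2.250
Block 1 has the higher sensitivity.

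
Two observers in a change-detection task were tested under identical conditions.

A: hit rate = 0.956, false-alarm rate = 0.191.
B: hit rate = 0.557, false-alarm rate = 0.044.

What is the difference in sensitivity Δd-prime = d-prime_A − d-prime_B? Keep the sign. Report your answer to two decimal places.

A: z(0.956) = 1.706, z(0.191) = -0.874, d' = 2.580
B: z(0.557) = 0.143, z(0.044) = -1.706, d' = 1.849
Δd' = d'_A − d'_B = 2.580 − 1.849 = 0.731
A has the higher sensitivity.

Δd-prime = 0.73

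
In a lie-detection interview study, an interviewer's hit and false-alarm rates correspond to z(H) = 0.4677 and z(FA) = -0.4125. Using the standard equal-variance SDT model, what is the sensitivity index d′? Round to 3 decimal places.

d' = z(H) − z(FA) = 0.4677 − (-0.4125) = 0.8802

d′ = 0.880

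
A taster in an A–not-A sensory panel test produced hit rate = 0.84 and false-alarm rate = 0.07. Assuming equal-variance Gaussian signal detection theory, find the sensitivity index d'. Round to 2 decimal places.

d' = 2.47

z(H) = z(0.84) = 0.994
z(FA) = z(0.07) = -1.476
d' = z(H) − z(FA) = 0.994 − (-1.476) = 2.470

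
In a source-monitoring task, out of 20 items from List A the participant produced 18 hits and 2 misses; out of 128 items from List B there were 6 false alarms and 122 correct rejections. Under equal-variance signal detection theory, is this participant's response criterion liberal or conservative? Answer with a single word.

z(H) = 1.282, z(FA) = -1.676
c = −½·(z(H) + z(FA)) = 0.197
c > 0 → conservative criterion (biased toward responding “no”).

conservative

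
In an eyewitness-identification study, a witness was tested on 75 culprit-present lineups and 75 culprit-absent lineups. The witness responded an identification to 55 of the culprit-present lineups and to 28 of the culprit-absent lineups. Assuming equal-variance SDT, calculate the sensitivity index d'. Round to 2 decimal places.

H = 55/75 = 0.7333
FA = 28/75 = 0.3733
z(0.7333) = 0.623, z(0.3733) = -0.323
d' = z(H) − z(FA) = 0.623 − (-0.323) = 0.946

d' = 0.95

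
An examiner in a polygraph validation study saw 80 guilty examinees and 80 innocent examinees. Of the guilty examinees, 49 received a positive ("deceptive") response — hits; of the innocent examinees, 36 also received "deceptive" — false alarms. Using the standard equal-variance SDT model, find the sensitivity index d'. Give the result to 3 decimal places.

d' = 0.412

H = 49/80 = 0.6125
FA = 36/80 = 0.4500
z(H) = 0.2858
z(FA) = -0.1257
d' = z(H) − z(FA) = 0.2858 − (-0.1257) = 0.4115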